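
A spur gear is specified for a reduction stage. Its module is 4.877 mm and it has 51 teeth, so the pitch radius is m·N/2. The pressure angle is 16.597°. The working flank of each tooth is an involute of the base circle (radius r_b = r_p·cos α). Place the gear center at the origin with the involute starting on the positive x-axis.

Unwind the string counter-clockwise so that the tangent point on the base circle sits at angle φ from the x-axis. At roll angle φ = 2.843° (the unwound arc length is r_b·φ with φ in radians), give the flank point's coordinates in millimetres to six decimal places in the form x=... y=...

x=119.328840 y=0.004852

pitch radius r_p = m·N/2 = 4.877·51/2 = 124.363500
base radius r_b = r_p·cos α = 124.363500·cos 16.597° = 119.182210
roll angle φ = 2.843° = 0.04961971 rad
x = r_b·(cos φ + φ·sin φ) = 119.182210·(0.99876919 + 0.04961971·0.04959935) = 119.328840
y = r_b·(sin φ − φ·cos φ) = 119.182210·(0.04959935 − 0.04961971·0.99876919) = 0.004852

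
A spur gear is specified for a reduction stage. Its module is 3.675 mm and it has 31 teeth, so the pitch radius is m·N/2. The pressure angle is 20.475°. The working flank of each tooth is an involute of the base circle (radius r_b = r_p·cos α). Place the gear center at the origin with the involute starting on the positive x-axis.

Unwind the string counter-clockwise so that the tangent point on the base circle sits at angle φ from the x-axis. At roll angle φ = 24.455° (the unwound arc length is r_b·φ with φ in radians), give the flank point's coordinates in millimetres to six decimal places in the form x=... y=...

pitch radius r_p = m·N/2 = 3.675·31/2 = 56.962500
base radius r_b = r_p·cos α = 56.962500·cos 20.475° = 53.363889
roll angle φ = 24.455° = 0.42682027 rad
x = r_b·(cos φ + φ·sin φ) = 53.363889·(0.91028669 + 0.42682027·0.41397843) = 58.005537
y = r_b·(sin φ − φ·cos φ) = 53.363889·(0.41397843 − 0.42682027·0.91028669) = 1.358091

x=58.005537 y=1.358091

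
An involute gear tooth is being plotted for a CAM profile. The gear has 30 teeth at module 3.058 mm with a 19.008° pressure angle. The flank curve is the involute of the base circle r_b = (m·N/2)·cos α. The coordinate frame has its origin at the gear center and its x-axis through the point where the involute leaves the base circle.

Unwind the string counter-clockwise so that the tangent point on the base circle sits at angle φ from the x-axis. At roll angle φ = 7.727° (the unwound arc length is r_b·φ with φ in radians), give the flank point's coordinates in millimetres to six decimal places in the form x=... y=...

x=43.761449 y=0.035394

pitch radius r_p = m·N/2 = 3.058·30/2 = 45.870000
base radius r_b = r_p·cos α = 45.870000·cos 19.008° = 43.368851
roll angle φ = 7.727° = 0.13486159 rad
x = r_b·(cos φ + φ·sin φ) = 43.368851·(0.99091995 + 0.13486159·0.13445316) = 43.761449
y = r_b·(sin φ − φ·cos φ) = 43.368851·(0.13445316 − 0.13486159·0.99091995) = 0.035394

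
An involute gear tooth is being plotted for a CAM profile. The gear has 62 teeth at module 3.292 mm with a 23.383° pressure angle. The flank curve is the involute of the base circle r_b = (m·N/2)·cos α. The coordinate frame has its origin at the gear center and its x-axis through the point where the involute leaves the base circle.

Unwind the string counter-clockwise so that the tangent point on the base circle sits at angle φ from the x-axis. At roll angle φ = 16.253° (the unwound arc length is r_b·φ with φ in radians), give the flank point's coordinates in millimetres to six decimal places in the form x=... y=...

pitch radius r_p = m·N/2 = 3.292·62/2 = 102.052000
base radius r_b = r_p·cos α = 102.052000·cos 23.383° = 93.670716
roll angle φ = 16.253° = 0.28366836 rad
x = r_b·(cos φ + φ·sin φ) = 93.670716·(0.96003520 + 0.28366836·0.27987928) = 97.363975
y = r_b·(sin φ − φ·cos φ) = 93.670716·(0.27987928 − 0.28366836·0.96003520) = 0.706995

x=97.363975 y=0.706995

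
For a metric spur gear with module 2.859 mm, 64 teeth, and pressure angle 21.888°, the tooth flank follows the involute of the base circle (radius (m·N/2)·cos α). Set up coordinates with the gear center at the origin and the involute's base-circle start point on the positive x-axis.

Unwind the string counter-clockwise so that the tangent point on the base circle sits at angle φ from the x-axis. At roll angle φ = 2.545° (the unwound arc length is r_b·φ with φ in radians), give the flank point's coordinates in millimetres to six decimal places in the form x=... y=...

x=84.976735 y=0.002479

pitch radius r_p = m·N/2 = 2.859·64/2 = 91.488000
base radius r_b = r_p·cos α = 91.488000·cos 21.888° = 84.893028
roll angle φ = 2.545° = 0.04441863 rad
x = r_b·(cos φ + φ·sin φ) = 84.893028·(0.99901365 + 0.04441863·0.04440402) = 84.976735
y = r_b·(sin φ − φ·cos φ) = 84.893028·(0.04440402 − 0.04441863·0.99901365) = 0.002479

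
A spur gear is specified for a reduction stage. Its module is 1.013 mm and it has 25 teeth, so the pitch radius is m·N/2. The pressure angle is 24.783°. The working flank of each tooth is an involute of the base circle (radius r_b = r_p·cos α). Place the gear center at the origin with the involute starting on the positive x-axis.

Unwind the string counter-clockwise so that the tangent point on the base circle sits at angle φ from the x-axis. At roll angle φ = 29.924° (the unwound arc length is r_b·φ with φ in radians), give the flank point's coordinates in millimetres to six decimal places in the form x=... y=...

pitch radius r_p = m·N/2 = 1.013·25/2 = 12.662500
base radius r_b = r_p·cos α = 12.662500·cos 24.783° = 11.496308
roll angle φ = 29.924° = 0.52227233 rad
x = r_b·(cos φ + φ·sin φ) = 11.496308·(0.86668787 + 0.52227233·0.49885082) = 12.958912
y = r_b·(sin φ − φ·cos φ) = 11.496308·(0.49885082 − 0.52227233·0.86668787) = 0.531172

x=12.958912 y=0.531172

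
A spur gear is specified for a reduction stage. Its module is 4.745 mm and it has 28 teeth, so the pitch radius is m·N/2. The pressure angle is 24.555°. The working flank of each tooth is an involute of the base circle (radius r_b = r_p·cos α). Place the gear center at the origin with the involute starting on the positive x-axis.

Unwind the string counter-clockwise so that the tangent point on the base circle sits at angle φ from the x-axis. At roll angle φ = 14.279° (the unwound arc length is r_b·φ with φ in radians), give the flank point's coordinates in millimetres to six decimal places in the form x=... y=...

pitch radius r_p = m·N/2 = 4.745·28/2 = 66.430000
base radius r_b = r_p·cos α = 66.430000·cos 24.555° = 60.422255
roll angle φ = 14.279° = 0.24921556 rad
x = r_b·(cos φ + φ·sin φ) = 60.422255·(0.96910620 + 0.24921556·0.24664383) = 62.269586
y = r_b·(sin φ − φ·cos φ) = 60.422255·(0.24664383 − 0.24921556·0.96910620) = 0.309814

x=62.269586 y=0.309814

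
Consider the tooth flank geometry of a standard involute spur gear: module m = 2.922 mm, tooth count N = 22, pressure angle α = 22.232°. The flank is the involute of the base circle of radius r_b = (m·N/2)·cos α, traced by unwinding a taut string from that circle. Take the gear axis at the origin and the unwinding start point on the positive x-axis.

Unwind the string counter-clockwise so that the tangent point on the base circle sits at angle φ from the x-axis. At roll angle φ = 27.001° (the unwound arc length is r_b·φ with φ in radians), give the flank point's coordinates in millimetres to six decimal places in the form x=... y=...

x=32.875129 y=1.015077

pitch radius r_p = m·N/2 = 2.922·22/2 = 32.142000
base radius r_b = r_p·cos α = 32.142000·cos 22.232° = 29.752545
roll angle φ = 27.001° = 0.47125635 rad
x = r_b·(cos φ + φ·sin φ) = 29.752545·(0.89099860 + 0.47125635·0.45400605) = 32.875129
y = r_b·(sin φ − φ·cos φ) = 29.752545·(0.45400605 − 0.47125635·0.89099860) = 1.015077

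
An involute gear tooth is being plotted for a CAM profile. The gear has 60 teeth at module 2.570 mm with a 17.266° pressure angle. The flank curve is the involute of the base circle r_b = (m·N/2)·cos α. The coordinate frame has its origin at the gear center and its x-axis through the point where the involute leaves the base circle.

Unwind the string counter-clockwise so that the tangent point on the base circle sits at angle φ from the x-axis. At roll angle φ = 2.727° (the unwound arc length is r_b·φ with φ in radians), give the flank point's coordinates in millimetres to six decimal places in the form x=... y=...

pitch radius r_p = m·N/2 = 2.570·60/2 = 77.100000
base radius r_b = r_p·cos α = 77.100000·cos 17.266° = 73.625650
roll angle φ = 2.727° = 0.04759513 rad
x = r_b·(cos φ + φ·sin φ) = 73.625650·(0.99886757 + 0.04759513·0.04757716) = 73.708995
y = r_b·(sin φ − φ·cos φ) = 73.625650·(0.04757716 − 0.04759513·0.99886757) = 0.002645

x=73.708995 y=0.002645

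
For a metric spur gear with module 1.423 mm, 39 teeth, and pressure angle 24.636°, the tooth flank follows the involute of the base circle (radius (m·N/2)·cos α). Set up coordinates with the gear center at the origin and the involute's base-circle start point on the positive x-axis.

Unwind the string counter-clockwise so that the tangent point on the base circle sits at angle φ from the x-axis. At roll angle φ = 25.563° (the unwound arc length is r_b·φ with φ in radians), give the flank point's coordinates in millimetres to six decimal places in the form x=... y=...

pitch radius r_p = m·N/2 = 1.423·39/2 = 27.748500
base radius r_b = r_p·cos α = 27.748500·cos 24.636° = 25.222675
roll angle φ = 25.563° = 0.44615852 rad
x = r_b·(cos φ + φ·sin φ) = 25.222675·(0.90211137 + 0.44615852·0.43150328) = 27.609503
y = r_b·(sin φ − φ·cos φ) = 25.222675·(0.43150328 − 0.44615852·0.90211137) = 0.731927

x=27.609503 y=0.731927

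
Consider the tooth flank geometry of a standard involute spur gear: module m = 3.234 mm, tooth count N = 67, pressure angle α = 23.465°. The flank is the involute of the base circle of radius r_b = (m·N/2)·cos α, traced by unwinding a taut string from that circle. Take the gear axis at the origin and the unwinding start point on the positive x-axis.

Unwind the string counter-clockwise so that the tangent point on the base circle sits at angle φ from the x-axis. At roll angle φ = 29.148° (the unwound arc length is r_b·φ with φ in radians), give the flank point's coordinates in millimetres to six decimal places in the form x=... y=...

pitch radius r_p = m·N/2 = 3.234·67/2 = 108.339000
base radius r_b = r_p·cos α = 108.339000·cos 23.465° = 99.379742
roll angle φ = 29.148° = 0.50872857 rad
x = r_b·(cos φ + φ·sin φ) = 99.379742·(0.87336449 + 0.50872857·0.48706722) = 111.419548
y = r_b·(sin φ − φ·cos φ) = 99.379742·(0.48706722 − 0.50872857·0.87336449) = 4.249652

x=111.419548 y=4.249652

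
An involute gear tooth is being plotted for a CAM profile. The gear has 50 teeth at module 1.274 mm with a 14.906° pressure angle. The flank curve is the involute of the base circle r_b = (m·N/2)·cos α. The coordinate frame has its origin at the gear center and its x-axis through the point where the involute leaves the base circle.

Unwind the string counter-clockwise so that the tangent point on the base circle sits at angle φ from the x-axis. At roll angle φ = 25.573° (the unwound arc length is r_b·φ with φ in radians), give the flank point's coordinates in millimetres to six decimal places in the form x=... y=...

pitch radius r_p = m·N/2 = 1.274·50/2 = 31.850000
base radius r_b = r_p·cos α = 31.850000·cos 14.906° = 30.778220
roll angle φ = 25.573° = 0.44633305 rad
x = r_b·(cos φ + φ·sin φ) = 30.778220·(0.90203604 + 0.44633305·0.43166072) = 33.692933
y = r_b·(sin φ − φ·cos φ) = 30.778220·(0.43166072 − 0.44633305·0.90203604) = 0.894176

x=33.692933 y=0.894176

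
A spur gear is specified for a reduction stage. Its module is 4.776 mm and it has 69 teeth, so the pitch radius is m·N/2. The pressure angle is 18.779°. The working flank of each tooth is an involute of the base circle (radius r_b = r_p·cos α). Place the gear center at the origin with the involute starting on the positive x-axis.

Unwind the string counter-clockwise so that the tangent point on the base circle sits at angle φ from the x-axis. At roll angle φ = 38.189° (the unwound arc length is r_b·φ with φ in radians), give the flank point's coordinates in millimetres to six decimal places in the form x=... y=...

x=186.898086 y=14.724298

pitch radius r_p = m·N/2 = 4.776·69/2 = 164.772000
base radius r_b = r_p·cos α = 164.772000·cos 18.779° = 156.000744
roll angle φ = 38.189° = 0.66652379 rad
x = r_b·(cos φ + φ·sin φ) = 156.000744·(0.78597560 + 0.66652379·0.61825751) = 186.898086
y = r_b·(sin φ − φ·cos φ) = 156.000744·(0.61825751 − 0.66652379·0.78597560) = 14.724298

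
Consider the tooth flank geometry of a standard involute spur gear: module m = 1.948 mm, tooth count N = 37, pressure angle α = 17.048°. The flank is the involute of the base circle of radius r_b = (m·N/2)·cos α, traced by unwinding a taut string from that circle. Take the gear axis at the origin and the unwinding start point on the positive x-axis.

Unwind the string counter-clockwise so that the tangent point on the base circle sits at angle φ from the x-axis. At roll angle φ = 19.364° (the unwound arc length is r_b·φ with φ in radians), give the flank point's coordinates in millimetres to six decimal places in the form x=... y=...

pitch radius r_p = m·N/2 = 1.948·37/2 = 36.038000
base radius r_b = r_p·cos α = 36.038000·cos 17.048° = 34.454472
roll angle φ = 19.364° = 0.33796556 rad
x = r_b·(cos φ + φ·sin φ) = 34.454472·(0.94343117 + 0.33796556·0.33156842) = 36.366346
y = r_b·(sin φ − φ·cos φ) = 34.454472·(0.33156842 − 0.33796556·0.94343117) = 0.438302

x=36.366346 y=0.438302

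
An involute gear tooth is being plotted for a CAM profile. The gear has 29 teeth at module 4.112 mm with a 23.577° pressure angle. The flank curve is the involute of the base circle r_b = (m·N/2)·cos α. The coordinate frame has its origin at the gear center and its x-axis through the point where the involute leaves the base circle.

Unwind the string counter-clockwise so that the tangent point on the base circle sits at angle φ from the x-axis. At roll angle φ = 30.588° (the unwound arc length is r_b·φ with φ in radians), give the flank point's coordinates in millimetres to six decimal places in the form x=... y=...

x=61.888029 y=2.693396

pitch radius r_p = m·N/2 = 4.112·29/2 = 59.624000
base radius r_b = r_p·cos α = 59.624000·cos 23.577° = 54.646789
roll angle φ = 30.588° = 0.53386131 rad
x = r_b·(cos φ + φ·sin φ) = 54.646789·(0.86084862 + 0.53386131·0.50886113) = 61.888029
y = r_b·(sin φ − φ·cos φ) = 54.646789·(0.50886113 − 0.53386131·0.86084862) = 2.693396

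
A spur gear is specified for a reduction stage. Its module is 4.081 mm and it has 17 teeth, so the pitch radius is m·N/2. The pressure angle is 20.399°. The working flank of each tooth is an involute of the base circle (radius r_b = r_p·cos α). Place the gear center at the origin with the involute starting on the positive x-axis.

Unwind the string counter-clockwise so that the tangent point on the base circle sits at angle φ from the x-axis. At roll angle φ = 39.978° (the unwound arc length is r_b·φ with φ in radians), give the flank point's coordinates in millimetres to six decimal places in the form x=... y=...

pitch radius r_p = m·N/2 = 4.081·17/2 = 34.688500
base radius r_b = r_p·cos α = 34.688500·cos 20.399° = 32.513117
roll angle φ = 39.978° = 0.69774773 rad
x = r_b·(cos φ + φ·sin φ) = 32.513117·(0.76629120 + 0.69774773·0.64249342) = 39.490092
y = r_b·(sin φ − φ·cos φ) = 32.513117·(0.64249342 − 0.69774773·0.76629120) = 3.505417

x=39.490092 y=3.505417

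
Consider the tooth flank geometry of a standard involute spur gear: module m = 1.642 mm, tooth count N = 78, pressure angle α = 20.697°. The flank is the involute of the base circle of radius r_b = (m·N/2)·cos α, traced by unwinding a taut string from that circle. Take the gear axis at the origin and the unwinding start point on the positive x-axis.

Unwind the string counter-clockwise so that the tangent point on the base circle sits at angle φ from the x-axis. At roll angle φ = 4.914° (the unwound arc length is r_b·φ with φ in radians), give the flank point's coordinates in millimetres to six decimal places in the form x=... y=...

x=60.125068 y=0.012588

pitch radius r_p = m·N/2 = 1.642·78/2 = 64.038000
base radius r_b = r_p·cos α = 64.038000·cos 20.697° = 59.905150
roll angle φ = 4.914° = 0.08576548 rad
x = r_b·(cos φ + φ·sin φ) = 59.905150·(0.99632440 + 0.08576548·0.08566037) = 60.125068
y = r_b·(sin φ − φ·cos φ) = 59.905150·(0.08566037 − 0.08576548·0.99632440) = 0.012588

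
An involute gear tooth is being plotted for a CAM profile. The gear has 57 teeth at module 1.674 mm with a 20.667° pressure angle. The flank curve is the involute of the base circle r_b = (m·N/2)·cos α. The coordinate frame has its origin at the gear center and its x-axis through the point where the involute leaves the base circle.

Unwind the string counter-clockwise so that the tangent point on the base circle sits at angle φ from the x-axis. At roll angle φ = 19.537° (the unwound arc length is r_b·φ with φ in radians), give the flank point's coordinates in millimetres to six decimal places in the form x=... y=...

pitch radius r_p = m·N/2 = 1.674·57/2 = 47.709000
base radius r_b = r_p·cos α = 47.709000·cos 20.667° = 44.638805
roll angle φ = 19.537° = 0.34098498 rad
x = r_b·(cos φ + φ·sin φ) = 44.638805·(0.94242573 + 0.34098498·0.33441552) = 47.158951
y = r_b·(sin φ − φ·cos φ) = 44.638805·(0.33441552 − 0.34098498·0.94242573) = 0.583095

x=47.158951 y=0.583095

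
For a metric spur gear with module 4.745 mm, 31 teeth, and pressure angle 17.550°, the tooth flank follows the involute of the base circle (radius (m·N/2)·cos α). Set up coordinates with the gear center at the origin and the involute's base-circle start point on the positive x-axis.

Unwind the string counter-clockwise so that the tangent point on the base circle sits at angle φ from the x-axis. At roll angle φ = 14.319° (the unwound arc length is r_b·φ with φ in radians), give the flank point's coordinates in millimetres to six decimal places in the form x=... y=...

pitch radius r_p = m·N/2 = 4.745·31/2 = 73.547500
base radius r_b = r_p·cos α = 73.547500·cos 17.550° = 70.124171
roll angle φ = 14.319° = 0.24991370 rad
x = r_b·(cos φ + φ·sin φ) = 70.124171·(0.96893377 + 0.24991370·0.24732034) = 72.279964
y = r_b·(sin φ − φ·cos φ) = 70.124171·(0.24732034 − 0.24991370·0.96893377) = 0.362578

x=72.279964 y=0.362578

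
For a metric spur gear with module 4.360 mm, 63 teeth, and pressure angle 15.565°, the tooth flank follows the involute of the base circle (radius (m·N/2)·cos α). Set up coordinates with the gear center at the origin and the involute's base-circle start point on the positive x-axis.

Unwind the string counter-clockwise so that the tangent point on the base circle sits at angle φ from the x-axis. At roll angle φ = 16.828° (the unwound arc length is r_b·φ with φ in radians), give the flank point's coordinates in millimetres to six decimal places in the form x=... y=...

pitch radius r_p = m·N/2 = 4.360·63/2 = 137.340000
base radius r_b = r_p·cos α = 137.340000·cos 15.565° = 132.303284
roll angle φ = 16.828° = 0.29370401 rad
x = r_b·(cos φ + φ·sin φ) = 132.303284·(0.95717814 + 0.29370401·0.28949960) = 137.887187
y = r_b·(sin φ − φ·cos φ) = 132.303284·(0.28949960 − 0.29370401·0.95717814) = 1.107715

x=137.887187 y=1.107715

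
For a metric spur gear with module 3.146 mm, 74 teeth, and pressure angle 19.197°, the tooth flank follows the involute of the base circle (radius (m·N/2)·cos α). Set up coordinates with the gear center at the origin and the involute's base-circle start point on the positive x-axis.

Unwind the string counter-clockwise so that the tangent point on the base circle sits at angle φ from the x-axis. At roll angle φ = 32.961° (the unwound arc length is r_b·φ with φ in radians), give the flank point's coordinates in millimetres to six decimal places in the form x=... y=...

pitch radius r_p = m·N/2 = 3.146·74/2 = 116.402000
base radius r_b = r_p·cos α = 116.402000·cos 19.197° = 109.929302
roll angle φ = 32.961° = 0.57527797 rad
x = r_b·(cos φ + φ·sin φ) = 109.929302·(0.83904110 + 0.57527797·0.54406804) = 126.642015
y = r_b·(sin φ − φ·cos φ) = 109.929302·(0.54406804 − 0.57527797·0.83904110) = 6.748140

x=126.642015 y=6.748140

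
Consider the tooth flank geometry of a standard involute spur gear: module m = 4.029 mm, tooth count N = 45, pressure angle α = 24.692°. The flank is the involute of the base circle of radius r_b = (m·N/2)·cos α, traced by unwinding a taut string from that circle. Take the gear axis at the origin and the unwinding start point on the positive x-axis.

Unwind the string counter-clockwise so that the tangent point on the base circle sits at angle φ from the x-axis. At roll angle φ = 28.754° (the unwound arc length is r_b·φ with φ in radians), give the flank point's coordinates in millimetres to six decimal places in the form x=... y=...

x=92.091739 y=3.383487

pitch radius r_p = m·N/2 = 4.029·45/2 = 90.652500
base radius r_b = r_p·cos α = 90.652500·cos 24.692° = 82.363826
roll angle φ = 28.754° = 0.50185197 rad
x = r_b·(cos φ + φ·sin φ) = 82.363826·(0.87669317 + 0.50185197·0.48104997) = 92.091739
y = r_b·(sin φ − φ·cos φ) = 82.363826·(0.48104997 − 0.50185197·0.87669317) = 3.383487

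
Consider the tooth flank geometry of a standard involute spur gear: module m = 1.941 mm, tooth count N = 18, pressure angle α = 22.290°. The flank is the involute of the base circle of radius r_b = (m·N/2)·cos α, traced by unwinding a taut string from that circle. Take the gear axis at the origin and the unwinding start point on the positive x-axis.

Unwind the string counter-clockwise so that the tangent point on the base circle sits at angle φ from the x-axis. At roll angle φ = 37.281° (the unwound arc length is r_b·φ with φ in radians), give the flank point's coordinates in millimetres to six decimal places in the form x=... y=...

x=19.231585 y=1.422372

pitch radius r_p = m·N/2 = 1.941·18/2 = 17.469000
base radius r_b = r_p·cos α = 17.469000·cos 22.290° = 16.163645
roll angle φ = 37.281° = 0.65067620 rad
x = r_b·(cos φ + φ·sin φ) = 16.163645·(0.79567439 + 0.65067620·0.60572458) = 19.231585
y = r_b·(sin φ − φ·cos φ) = 16.163645·(0.60572458 − 0.65067620·0.79567439) = 1.422372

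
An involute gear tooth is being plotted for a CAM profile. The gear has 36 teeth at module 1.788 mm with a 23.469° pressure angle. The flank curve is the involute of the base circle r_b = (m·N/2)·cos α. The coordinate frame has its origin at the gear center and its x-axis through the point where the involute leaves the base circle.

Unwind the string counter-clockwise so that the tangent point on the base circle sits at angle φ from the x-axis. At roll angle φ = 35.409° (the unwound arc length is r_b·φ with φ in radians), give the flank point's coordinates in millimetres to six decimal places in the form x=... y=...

x=34.632197 y=2.235184

pitch radius r_p = m·N/2 = 1.788·36/2 = 32.184000
base radius r_b = r_p·cos α = 32.184000·cos 23.469° = 29.521601
roll angle φ = 35.409° = 0.61800363 rad
x = r_b·(cos φ + φ·sin φ) = 29.521601·(0.81503679 + 0.61800363·0.57940921) = 34.632197
y = r_b·(sin φ − φ·cos φ) = 29.521601·(0.57940921 − 0.61800363·0.81503679) = 2.235184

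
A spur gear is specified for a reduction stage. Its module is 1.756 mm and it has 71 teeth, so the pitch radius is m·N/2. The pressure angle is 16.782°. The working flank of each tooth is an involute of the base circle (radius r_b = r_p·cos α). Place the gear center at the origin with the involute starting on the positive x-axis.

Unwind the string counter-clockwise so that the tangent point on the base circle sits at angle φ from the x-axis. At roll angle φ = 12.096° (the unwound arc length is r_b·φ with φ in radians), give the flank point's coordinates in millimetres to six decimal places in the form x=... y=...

pitch radius r_p = m·N/2 = 1.756·71/2 = 62.338000
base radius r_b = r_p·cos α = 62.338000·cos 16.782° = 59.683040
roll angle φ = 12.096° = 0.21111503 rad
x = r_b·(cos φ + φ·sin φ) = 59.683040·(0.97779787 + 0.21111503·0.20955030) = 60.998281
y = r_b·(sin φ − φ·cos φ) = 59.683040·(0.20955030 − 0.21111503·0.97779787) = 0.186359

x=60.998281 y=0.186359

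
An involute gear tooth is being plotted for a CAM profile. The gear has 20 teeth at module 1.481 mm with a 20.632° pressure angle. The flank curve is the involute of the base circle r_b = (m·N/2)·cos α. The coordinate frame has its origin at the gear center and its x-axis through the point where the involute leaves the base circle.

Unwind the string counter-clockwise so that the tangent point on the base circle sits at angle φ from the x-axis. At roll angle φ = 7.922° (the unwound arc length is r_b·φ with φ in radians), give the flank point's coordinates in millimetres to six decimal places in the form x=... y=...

pitch radius r_p = m·N/2 = 1.481·20/2 = 14.810000
base radius r_b = r_p·cos α = 14.810000·cos 20.632° = 13.860129
roll angle φ = 7.922° = 0.13826498 rad
x = r_b·(cos φ + φ·sin φ) = 13.860129·(0.99045662 + 0.13826498·0.13782486) = 13.991980
y = r_b·(sin φ − φ·cos φ) = 13.860129·(0.13782486 − 0.13826498·0.99045662) = 0.012189

x=13.991980 y=0.012189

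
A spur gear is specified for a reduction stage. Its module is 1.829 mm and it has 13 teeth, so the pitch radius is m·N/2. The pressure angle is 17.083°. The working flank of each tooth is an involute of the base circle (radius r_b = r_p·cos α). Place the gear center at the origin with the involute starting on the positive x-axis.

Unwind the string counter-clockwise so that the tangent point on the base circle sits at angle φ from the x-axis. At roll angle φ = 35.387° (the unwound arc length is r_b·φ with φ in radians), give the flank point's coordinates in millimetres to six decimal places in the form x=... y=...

x=13.329046 y=0.858845

pitch radius r_p = m·N/2 = 1.829·13/2 = 11.888500
base radius r_b = r_p·cos α = 11.888500·cos 17.083° = 11.363982
roll angle φ = 35.387° = 0.61761966 rad
x = r_b·(cos φ + φ·sin φ) = 11.363982·(0.81525921 + 0.61761966·0.57909621) = 13.329046
y = r_b·(sin φ − φ·cos φ) = 11.363982·(0.57909621 − 0.61761966·0.81525921) = 0.858845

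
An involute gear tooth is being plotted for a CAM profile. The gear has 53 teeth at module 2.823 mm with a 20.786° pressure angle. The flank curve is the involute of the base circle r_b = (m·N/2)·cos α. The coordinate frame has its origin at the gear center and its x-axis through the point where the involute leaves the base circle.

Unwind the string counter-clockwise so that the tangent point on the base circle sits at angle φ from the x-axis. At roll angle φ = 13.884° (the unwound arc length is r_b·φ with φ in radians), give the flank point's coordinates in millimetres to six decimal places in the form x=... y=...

pitch radius r_p = m·N/2 = 2.823·53/2 = 74.809500
base radius r_b = r_p·cos α = 74.809500·cos 20.786° = 69.940330
roll angle φ = 13.884° = 0.24232151 rad
x = r_b·(cos φ + φ·sin φ) = 69.940330·(0.97078353 + 0.24232151·0.23995696) = 71.963723
y = r_b·(sin φ − φ·cos φ) = 69.940330·(0.23995696 − 0.24232151·0.97078353) = 0.329784

x=71.963723 y=0.329784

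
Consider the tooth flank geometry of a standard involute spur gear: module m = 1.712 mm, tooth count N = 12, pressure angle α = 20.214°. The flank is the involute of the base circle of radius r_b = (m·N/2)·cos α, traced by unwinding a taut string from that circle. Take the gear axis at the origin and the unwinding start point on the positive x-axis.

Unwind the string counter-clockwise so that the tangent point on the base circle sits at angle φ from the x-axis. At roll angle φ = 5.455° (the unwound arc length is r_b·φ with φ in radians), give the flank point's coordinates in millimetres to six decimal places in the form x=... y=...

pitch radius r_p = m·N/2 = 1.712·12/2 = 10.272000
base radius r_b = r_p·cos α = 10.272000·cos 20.214° = 9.639333
roll angle φ = 5.455° = 0.09520771 rad
x = r_b·(cos φ + φ·sin φ) = 9.639333·(0.99547117 + 0.09520771·0.09506394) = 9.682922
y = r_b·(sin φ − φ·cos φ) = 9.639333·(0.09506394 − 0.09520771·0.99547117) = 0.002770

x=9.682922 y=0.002770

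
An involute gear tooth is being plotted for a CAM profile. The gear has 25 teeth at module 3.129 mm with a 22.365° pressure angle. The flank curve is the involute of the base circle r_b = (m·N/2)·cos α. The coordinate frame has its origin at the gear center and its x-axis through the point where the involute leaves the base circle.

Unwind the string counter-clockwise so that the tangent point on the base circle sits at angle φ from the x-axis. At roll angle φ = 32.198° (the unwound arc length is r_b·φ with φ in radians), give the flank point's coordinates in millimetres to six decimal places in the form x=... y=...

pitch radius r_p = m·N/2 = 3.129·25/2 = 39.112500
base radius r_b = r_p·cos α = 39.112500·cos 22.365° = 36.170405
roll angle φ = 32.198° = 0.56196111 rad
x = r_b·(cos φ + φ·sin φ) = 36.170405·(0.84621177 + 0.56196111·0.53284674) = 41.438657
y = r_b·(sin φ − φ·cos φ) = 36.170405·(0.53284674 − 0.56196111·0.84621177) = 2.072876

x=41.438657 y=2.072876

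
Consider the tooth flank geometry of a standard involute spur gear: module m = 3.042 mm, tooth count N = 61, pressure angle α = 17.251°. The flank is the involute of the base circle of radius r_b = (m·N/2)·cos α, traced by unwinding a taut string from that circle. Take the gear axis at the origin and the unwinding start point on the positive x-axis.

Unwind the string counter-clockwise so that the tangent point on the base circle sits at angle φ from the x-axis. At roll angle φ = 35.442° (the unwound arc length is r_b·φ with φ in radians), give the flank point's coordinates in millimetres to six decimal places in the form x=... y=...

pitch radius r_p = m·N/2 = 3.042·61/2 = 92.781000
base radius r_b = r_p·cos α = 92.781000·cos 17.251° = 88.607225
roll angle φ = 35.442° = 0.61857959 rad
x = r_b·(cos φ + φ·sin φ) = 88.607225·(0.81470294 + 0.61857959·0.57987854) = 103.972070
y = r_b·(sin φ − φ·cos φ) = 88.607225·(0.57987854 − 0.61857959·0.81470294) = 6.727054

x=103.972070 y=6.727054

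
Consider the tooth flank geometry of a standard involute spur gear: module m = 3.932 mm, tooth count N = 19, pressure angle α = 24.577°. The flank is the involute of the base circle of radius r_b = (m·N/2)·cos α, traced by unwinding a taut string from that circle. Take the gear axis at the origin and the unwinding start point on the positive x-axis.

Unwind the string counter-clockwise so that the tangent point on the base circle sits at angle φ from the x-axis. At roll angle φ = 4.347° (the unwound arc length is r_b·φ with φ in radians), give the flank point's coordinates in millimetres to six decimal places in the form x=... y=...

x=34.067472 y=0.004942

pitch radius r_p = m·N/2 = 3.932·19/2 = 37.354000
base radius r_b = r_p·cos α = 37.354000·cos 24.577° = 33.969845
roll angle φ = 4.347° = 0.07586946 rad
x = r_b·(cos φ + φ·sin φ) = 33.969845·(0.99712329 + 0.07586946·0.07579670) = 34.067472
y = r_b·(sin φ − φ·cos φ) = 33.969845·(0.07579670 − 0.07586946·0.99712329) = 0.004942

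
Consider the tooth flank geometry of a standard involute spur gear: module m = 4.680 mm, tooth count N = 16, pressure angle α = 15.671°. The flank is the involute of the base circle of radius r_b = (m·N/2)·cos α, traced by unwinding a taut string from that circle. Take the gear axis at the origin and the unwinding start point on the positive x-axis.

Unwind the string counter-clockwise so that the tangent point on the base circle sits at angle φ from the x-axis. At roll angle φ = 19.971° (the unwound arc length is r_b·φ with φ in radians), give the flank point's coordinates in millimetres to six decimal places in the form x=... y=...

x=38.172061 y=0.502701

pitch radius r_p = m·N/2 = 4.680·16/2 = 37.440000
base radius r_b = r_p·cos α = 37.440000·cos 15.671° = 36.048302
roll angle φ = 19.971° = 0.34855970 rad
x = r_b·(cos φ + φ·sin φ) = 36.048302·(0.93986561 + 0.34855970·0.34154448) = 38.172061
y = r_b·(sin φ − φ·cos φ) = 36.048302·(0.34154448 − 0.34855970·0.93986561) = 0.502701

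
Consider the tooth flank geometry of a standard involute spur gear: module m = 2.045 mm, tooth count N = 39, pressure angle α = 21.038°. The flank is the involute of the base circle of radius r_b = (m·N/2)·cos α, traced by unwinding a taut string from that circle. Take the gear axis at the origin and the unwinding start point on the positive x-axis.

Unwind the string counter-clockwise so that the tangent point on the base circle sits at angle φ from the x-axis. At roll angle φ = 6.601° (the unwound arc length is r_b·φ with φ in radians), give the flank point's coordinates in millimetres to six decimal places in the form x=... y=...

x=37.465557 y=0.018947

pitch radius r_p = m·N/2 = 2.045·39/2 = 39.877500
base radius r_b = r_p·cos α = 39.877500·cos 21.038° = 37.219367
roll angle φ = 6.601° = 0.11520918 rad
x = r_b·(cos φ + φ·sin φ) = 37.219367·(0.99337076 + 0.11520918·0.11495449) = 37.465557
y = r_b·(sin φ − φ·cos φ) = 37.219367·(0.11495449 − 0.11520918·0.99337076) = 0.018947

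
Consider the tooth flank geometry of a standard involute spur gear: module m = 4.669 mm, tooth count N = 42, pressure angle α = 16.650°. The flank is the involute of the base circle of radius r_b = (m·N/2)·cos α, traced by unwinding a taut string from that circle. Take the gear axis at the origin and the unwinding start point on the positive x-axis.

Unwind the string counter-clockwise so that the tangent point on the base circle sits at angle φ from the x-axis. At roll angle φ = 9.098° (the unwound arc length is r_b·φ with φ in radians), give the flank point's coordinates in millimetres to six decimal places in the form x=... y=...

x=95.114926 y=0.125053

pitch radius r_p = m·N/2 = 4.669·42/2 = 98.049000
base radius r_b = r_p·cos α = 98.049000·cos 16.650° = 93.938090
roll angle φ = 9.098° = 0.15879006 rad
x = r_b·(cos φ + φ·sin φ) = 93.938090·(0.98741933 + 0.15879006·0.15812360) = 95.114926
y = r_b·(sin φ − φ·cos φ) = 93.938090·(0.15812360 − 0.15879006·0.98741933) = 0.125053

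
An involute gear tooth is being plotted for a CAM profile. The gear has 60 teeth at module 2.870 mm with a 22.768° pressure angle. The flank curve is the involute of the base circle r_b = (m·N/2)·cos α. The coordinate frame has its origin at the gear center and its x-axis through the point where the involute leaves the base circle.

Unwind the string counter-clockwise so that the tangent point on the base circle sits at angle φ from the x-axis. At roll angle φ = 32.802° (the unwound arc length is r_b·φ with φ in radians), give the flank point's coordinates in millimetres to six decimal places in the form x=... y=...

x=91.354794 y=4.804869

pitch radius r_p = m·N/2 = 2.870·60/2 = 86.100000
base radius r_b = r_p·cos α = 86.100000·cos 22.768° = 79.391040
roll angle φ = 32.802° = 0.57250290 rad
x = r_b·(cos φ + φ·sin φ) = 79.391040·(0.84054769 + 0.57250290·0.54173755) = 91.354794
y = r_b·(sin φ − φ·cos φ) = 79.391040·(0.54173755 − 0.57250290·0.84054769) = 4.804869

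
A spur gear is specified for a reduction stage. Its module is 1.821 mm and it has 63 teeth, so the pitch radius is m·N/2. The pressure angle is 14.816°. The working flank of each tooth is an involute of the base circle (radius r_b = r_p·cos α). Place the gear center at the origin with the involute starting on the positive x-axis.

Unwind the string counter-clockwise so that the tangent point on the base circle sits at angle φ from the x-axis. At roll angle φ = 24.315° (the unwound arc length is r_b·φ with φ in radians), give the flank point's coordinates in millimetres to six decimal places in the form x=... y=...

pitch radius r_p = m·N/2 = 1.821·63/2 = 57.361500
base radius r_b = r_p·cos α = 57.361500·cos 14.816° = 55.454346
roll angle φ = 24.315° = 0.42437681 rad
x = r_b·(cos φ + φ·sin φ) = 55.454346·(0.91129551 + 0.42437681·0.41175295) = 60.225300
y = r_b·(sin φ − φ·cos φ) = 55.454346·(0.41175295 − 0.42437681·0.91129551) = 1.387483

x=60.225300 y=1.387483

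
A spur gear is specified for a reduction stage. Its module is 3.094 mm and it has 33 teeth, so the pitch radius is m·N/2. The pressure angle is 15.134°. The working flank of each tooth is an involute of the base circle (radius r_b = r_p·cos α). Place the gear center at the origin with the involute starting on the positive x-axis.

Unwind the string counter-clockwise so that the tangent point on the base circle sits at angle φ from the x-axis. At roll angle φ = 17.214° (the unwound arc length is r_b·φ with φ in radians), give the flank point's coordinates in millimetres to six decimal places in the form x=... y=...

x=51.454648 y=0.441475

pitch radius r_p = m·N/2 = 3.094·33/2 = 51.051000
base radius r_b = r_p·cos α = 51.051000·cos 15.134° = 49.280443
roll angle φ = 17.214° = 0.30044098 rad
x = r_b·(cos φ + φ·sin φ) = 49.280443·(0.95520608 + 0.30044098·0.29594146) = 51.454648
y = r_b·(sin φ − φ·cos φ) = 49.280443·(0.29594146 − 0.30044098·0.95520608) = 0.441475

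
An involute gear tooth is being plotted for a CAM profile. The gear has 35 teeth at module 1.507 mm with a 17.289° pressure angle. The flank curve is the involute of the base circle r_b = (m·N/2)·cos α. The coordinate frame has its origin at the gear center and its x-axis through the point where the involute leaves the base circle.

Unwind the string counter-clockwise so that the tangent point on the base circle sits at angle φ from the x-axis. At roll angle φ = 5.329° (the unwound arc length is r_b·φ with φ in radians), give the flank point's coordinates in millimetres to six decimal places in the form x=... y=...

pitch radius r_p = m·N/2 = 1.507·35/2 = 26.372500
base radius r_b = r_p·cos α = 26.372500·cos 17.289° = 25.180934
roll angle φ = 5.329° = 0.09300860 rad
x = r_b·(cos φ + φ·sin φ) = 25.180934·(0.99567782 + 0.09300860·0.09287456) = 25.289614
y = r_b·(sin φ − φ·cos φ) = 25.180934·(0.09287456 − 0.09300860·0.99567782) = 0.006748

x=25.289614 y=0.006748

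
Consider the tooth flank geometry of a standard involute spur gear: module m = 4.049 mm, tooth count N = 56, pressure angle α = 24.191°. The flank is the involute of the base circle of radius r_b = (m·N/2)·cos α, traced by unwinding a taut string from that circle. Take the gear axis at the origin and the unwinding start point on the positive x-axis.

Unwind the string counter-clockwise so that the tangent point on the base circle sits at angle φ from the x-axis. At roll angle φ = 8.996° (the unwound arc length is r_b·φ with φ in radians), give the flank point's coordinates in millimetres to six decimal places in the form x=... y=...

pitch radius r_p = m·N/2 = 4.049·56/2 = 113.372000
base radius r_b = r_p·cos α = 113.372000·cos 24.191° = 103.416181
roll angle φ = 8.996° = 0.15700982 rad
x = r_b·(cos φ + φ·sin φ) = 103.416181·(0.98769926 + 0.15700982·0.15636551) = 104.683047
y = r_b·(sin φ − φ·cos φ) = 103.416181·(0.15636551 − 0.15700982·0.98769926) = 0.133100

x=104.683047 y=0.133100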